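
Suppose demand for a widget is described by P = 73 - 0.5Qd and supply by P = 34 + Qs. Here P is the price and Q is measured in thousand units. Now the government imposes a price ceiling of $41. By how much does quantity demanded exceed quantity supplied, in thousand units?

57

Rearranging demand gives Qd = 146 - 2P; rearranging supply gives Qs = P - 34. Equilibrium: 146 - 2P = P - 34, so 180 = 3P and P* = 60, Q* = 26.
The ceiling of 41 is below the equilibrium price 60, so it binds.
At P = 41: Qd = 146 - 2·41 = 64 and Qs = 41 - 34 = 7.
Shortage = Qd - Qs = 64 - 7 = 57.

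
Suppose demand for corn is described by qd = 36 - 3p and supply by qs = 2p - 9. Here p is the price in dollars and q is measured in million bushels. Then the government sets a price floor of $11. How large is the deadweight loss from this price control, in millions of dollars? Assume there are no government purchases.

15

Equilibrium: 36 - 3p = 2p - 9, so 45 = 5p and p* = 9, q* = 9.
Because the floor (11) lies above the market-clearing price, it is binding.
At p = 11: qd = 36 - 3·11 = 3 and qs = 2·11 - 9 = 13.
Quantity traded falls to 3. At q = 3 the demand price is (36 - 3)/3 = 11 and the supply price is (9 + 3)/2 = 6.
Deadweight loss = ½ · (11 - 6) · (9 - 3) = ½ · 5 · 6 = 15.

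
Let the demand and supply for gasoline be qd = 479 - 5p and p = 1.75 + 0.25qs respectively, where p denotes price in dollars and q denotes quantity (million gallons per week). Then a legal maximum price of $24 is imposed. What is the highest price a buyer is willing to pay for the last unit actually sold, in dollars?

78

Rearranging supply gives qs = 4p - 7. Setting quantity demanded equal to quantity supplied, 479 - 5p = 4p - 7, gives p* = 54 and q* = 209.
The ceiling of 24 is below the equilibrium price 54, so it binds.
At p = 24: qd = 479 - 5·24 = 359 and qs = 4·24 - 7 = 89.
Only 89 units reach the market. On the demand curve, the marginal buyer's willingness to pay at q = 89 is (479 - 89)/5 = 78.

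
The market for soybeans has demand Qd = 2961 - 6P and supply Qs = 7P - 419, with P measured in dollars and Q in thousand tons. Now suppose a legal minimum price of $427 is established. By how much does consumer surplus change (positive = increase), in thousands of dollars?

Without the control the market clears where 2961 - 6P = 7P - 419, i.e. P* = 260 and Q* = 1401.
Since 427 > 260, the floor is binding.
At P = 427: Qd = 2961 - 6·427 = 399 and Qs = 7·427 - 419 = 2570.
Consumer surplus without the control is ½ · (493.5 - 260) · 1401 = 163566.75.
With the floor, consumers buy 399 units at 427, so CS = ½ · (493.5 - 427) · 399 = 13266.75.
Change in consumer surplus = 13266.75 - 163566.75 = -150300.

-150300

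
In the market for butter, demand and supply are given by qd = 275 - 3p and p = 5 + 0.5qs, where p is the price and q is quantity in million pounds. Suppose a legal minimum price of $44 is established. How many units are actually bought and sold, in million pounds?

104

Rearranging supply gives qs = 2p - 10. Setting quantity demanded equal to quantity supplied, 275 - 3p = 2p - 10, gives p* = 57 and q* = 104.
Since 44 is below p* = 57, the floor does not bind and the free-market outcome prevails.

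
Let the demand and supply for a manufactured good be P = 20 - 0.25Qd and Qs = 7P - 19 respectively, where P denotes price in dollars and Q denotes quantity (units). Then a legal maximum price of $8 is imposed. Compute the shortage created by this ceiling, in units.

11

Rearranging demand gives Qd = 80 - 4P. Without the control the market clears where 80 - 4P = 7P - 19, i.e. P* = 9 and Q* = 44.
Because the ceiling (8) lies below the market-clearing price, it is binding.
At P = 8: Qd = 80 - 4·8 = 48 and Qs = 7·8 - 19 = 37.
Shortage = Qd - Qs = 48 - 37 = 11.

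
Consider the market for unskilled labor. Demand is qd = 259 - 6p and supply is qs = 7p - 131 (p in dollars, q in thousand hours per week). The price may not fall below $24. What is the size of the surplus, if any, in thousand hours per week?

In a free market, 259 - 6p = 7p - 131 gives the equilibrium p* = 30, q* = 79.
Since 24 is below p* = 30, the floor does not bind and the free-market outcome prevails.
Since the control does not bind, there is no surplus.

0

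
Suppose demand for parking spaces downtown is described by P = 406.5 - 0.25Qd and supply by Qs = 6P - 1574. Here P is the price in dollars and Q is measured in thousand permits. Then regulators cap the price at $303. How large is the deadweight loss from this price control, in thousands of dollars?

2167.5

Rearranging demand gives Qd = 1626 - 4P. Setting quantity demanded equal to quantity supplied, 1626 - 4P = 6P - 1574, gives P* = 320 and Q* = 346.
The ceiling of 303 is below the equilibrium price 320, so it binds.
At P = 303: Qd = 1626 - 4·303 = 414 and Qs = 6·303 - 1574 = 244.
Quantity traded falls to 244. At Q = 244 the demand price is (1626 - 244)/4 = 345.5 and the supply price is (1574 + 244)/6 = 303.
Deadweight loss = ½ · (345.5 - 303) · (346 - 244) = ½ · 42.5 · 102 = 2167.5.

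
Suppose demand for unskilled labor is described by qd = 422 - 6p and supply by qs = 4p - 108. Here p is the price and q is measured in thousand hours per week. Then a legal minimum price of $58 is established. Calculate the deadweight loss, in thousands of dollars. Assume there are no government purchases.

187.5

Equilibrium: 422 - 6p = 4p - 108, so 530 = 10p and p* = 53, q* = 104.
Since 58 > 53, the floor is binding.
At p = 58: qd = 422 - 6·58 = 74 and qs = 4·58 - 108 = 124.
Quantity traded falls to 74. At q = 74 the demand price is (422 - 74)/6 = 58 and the supply price is (108 + 74)/4 = 45.5.
Deadweight loss = ½ · (58 - 45.5) · (104 - 74) = ½ · 12.5 · 30 = 187.5.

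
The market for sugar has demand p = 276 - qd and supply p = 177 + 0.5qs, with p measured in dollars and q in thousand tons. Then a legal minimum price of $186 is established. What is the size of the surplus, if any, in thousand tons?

0

Rearranging demand gives qd = 276 - p; rearranging supply gives qs = 2p - 354. Setting quantity demanded equal to quantity supplied, 276 - p = 2p - 354, gives p* = 210 and q* = 66.
Since 186 is below p* = 210, the floor does not bind and the free-market outcome prevails.
Since the control does not bind, there is no surplus.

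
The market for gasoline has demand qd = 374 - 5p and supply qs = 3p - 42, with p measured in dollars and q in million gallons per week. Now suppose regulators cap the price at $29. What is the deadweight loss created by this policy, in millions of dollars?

In a free market, 374 - 5p = 3p - 42 gives the equilibrium p* = 52, q* = 114.
Because the ceiling (29) lies below the market-clearing price, it is binding.
At p = 29: qd = 374 - 5·29 = 229 and qs = 3·29 - 42 = 45.
Quantity traded falls to 45. At q = 45 the demand price is (374 - 45)/5 = 65.8 and the supply price is (42 + 45)/3 = 29.
Deadweight loss = ½ · (65.8 - 29) · (114 - 45) = ½ · 36.8 · 69 = 1269.6.

1269.6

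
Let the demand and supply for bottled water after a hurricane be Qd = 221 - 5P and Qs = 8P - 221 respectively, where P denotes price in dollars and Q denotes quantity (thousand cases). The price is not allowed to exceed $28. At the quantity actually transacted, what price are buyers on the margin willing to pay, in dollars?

43.6

Setting quantity demanded equal to quantity supplied, 221 - 5P = 8P - 221, gives P* = 34 and Q* = 51.
Because the ceiling (28) lies below the market-clearing price, it is binding.
At P = 28: Qd = 221 - 5·28 = 81 and Qs = 8·28 - 221 = 3.
Only 3 units reach the market. On the demand curve, the marginal buyer's willingness to pay at Q = 3 is (221 - 3)/5 = 43.6.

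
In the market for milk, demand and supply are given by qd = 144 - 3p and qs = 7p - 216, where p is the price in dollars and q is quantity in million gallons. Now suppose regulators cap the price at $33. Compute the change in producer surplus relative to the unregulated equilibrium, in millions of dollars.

In a free market, 144 - 3p = 7p - 216 gives the equilibrium p* = 36, q* = 36.
Since 33 < 36, the ceiling is binding.
At p = 33: qd = 144 - 3·33 = 45 and qs = 7·33 - 216 = 15.
Producer surplus without the control is ½ · (36 - 216/7) · 36 = 648/7.
With the ceiling, producers sell 15 units at 33, so PS = ½ · (33 - 216/7) · 15 = 225/14.
Change in producer surplus = 225/14 - 648/7 = -76.5.

-76.5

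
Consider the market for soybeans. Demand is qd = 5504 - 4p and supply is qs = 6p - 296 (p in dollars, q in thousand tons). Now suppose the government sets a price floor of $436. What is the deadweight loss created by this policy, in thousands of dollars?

Equilibrium: 5504 - 4p = 6p - 296, so 5800 = 10p and p* = 580, q* = 3184.
The floor of 436 is below the equilibrium price 580, so it is not binding; the market clears at p* = 580, q* = 3184.
Since the control does not bind, no trades are prevented and deadweight loss is zero.

0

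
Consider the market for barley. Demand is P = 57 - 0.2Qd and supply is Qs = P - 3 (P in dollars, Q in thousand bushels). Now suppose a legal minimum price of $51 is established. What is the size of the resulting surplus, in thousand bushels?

18

Rearranging demand gives Qd = 285 - 5P. In a free market, 285 - 5P = P - 3 gives the equilibrium P* = 48, Q* = 45.
Since 51 > 48, the floor is binding.
At P = 51: Qd = 285 - 5·51 = 30 and Qs = 51 - 3 = 48.
Surplus = Qs - Qd = 48 - 30 = 18.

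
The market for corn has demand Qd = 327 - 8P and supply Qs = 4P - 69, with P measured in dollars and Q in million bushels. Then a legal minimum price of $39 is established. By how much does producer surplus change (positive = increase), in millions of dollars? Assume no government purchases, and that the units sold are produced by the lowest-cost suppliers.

-198

Setting quantity demanded equal to quantity supplied, 327 - 8P = 4P - 69, gives P* = 33 and Q* = 63.
Because the floor (39) lies above the market-clearing price, it is binding.
At P = 39: Qd = 327 - 8·39 = 15 and Qs = 4·39 - 69 = 87.
Producer surplus without the control is ½ · (33 - 17.25) · 63 = 496.125.
With the floor, 15 units are sold at 39. The supply price at Q = 15 is 21, so PS = ½ · [(39 - 17.25) + (39 - 21)] · 15 = 298.125.
Change in producer surplus = 298.125 - 496.125 = -198.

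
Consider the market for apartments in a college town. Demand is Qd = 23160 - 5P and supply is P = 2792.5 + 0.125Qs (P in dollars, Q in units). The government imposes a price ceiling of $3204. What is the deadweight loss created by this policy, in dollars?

Rearranging supply gives Qs = 8P - 22340. Equilibrium: 23160 - 5P = 8P - 22340, so 45500 = 13P and P* = 3500, Q* = 5660.
Since 3204 < 3500, the ceiling is binding.
At P = 3204: Qd = 23160 - 5·3204 = 7140 and Qs = 8·3204 - 22340 = 3292.
Quantity traded falls to 3292. At Q = 3292 the demand price is (23160 - 3292)/5 = 3973.6 and the supply price is (22340 + 3292)/8 = 3204.
Deadweight loss = ½ · (3973.6 - 3204) · (5660 - 3292) = ½ · 769.6 · 2368 = 911206.4.

911206.4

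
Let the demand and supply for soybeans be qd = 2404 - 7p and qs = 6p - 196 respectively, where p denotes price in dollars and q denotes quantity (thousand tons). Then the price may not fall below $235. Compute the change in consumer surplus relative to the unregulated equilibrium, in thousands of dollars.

-30852.5

Setting quantity demanded equal to quantity supplied, 2404 - 7p = 6p - 196, gives p* = 200 and q* = 1004.
Since 235 > 200, the floor is binding.
At p = 235: qd = 2404 - 7·235 = 759 and qs = 6·235 - 196 = 1214.
Consumer surplus without the control is ½ · (2404/7 - 200) · 1004 = 504008/7.
With the floor, consumers buy 759 units at 235, so CS = ½ · (2404/7 - 235) · 759 = 576081/14.
Change in consumer surplus = 576081/14 - 504008/7 = -30852.5.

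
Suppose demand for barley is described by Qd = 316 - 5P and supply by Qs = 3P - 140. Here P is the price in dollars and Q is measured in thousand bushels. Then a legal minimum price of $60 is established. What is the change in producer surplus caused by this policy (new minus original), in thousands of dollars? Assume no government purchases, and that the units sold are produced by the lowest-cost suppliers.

Equilibrium: 316 - 5P = 3P - 140, so 456 = 8P and P* = 57, Q* = 31.
The floor of 60 is above the equilibrium price 57, so it binds.
At P = 60: Qd = 316 - 5·60 = 16 and Qs = 3·60 - 140 = 40.
Producer surplus without the control is ½ · (57 - 140/3) · 31 = 961/6.
With the floor, 16 units are sold at 60. The supply price at Q = 16 is 52, so PS = ½ · [(60 - 140/3) + (60 - 52)] · 16 = 512/3.
Change in producer surplus = 512/3 - 961/6 = 10.5.

10.5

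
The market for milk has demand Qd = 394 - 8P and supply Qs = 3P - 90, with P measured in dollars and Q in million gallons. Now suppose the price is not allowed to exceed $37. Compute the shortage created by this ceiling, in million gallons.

77

Without the control the market clears where 394 - 8P = 3P - 90, i.e. P* = 44 and Q* = 42.
The ceiling of 37 is below the equilibrium price 44, so it binds.
At P = 37: Qd = 394 - 8·37 = 98 and Qs = 3·37 - 90 = 21.
Shortage = Qd - Qs = 98 - 21 = 77.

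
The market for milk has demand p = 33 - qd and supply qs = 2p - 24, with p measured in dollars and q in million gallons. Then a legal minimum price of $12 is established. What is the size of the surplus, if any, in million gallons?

Rearranging demand gives qd = 33 - p. In a free market, 33 - p = 2p - 24 gives the equilibrium p* = 19, q* = 14.
Since 12 is below p* = 19, the floor does not bind and the free-market outcome prevails.
Since the control does not bind, there is no surplus.

0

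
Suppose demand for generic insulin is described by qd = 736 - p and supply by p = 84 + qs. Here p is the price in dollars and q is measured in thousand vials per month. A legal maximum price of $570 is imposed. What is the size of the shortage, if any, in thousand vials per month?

0

Rearranging supply gives qs = p - 84. Setting quantity demanded equal to quantity supplied, 736 - p = p - 84, gives p* = 410 and q* = 326.
Since 570 is above p* = 410, the ceiling does not bind and the free-market outcome prevails.
Since the control does not bind, there is no shortage.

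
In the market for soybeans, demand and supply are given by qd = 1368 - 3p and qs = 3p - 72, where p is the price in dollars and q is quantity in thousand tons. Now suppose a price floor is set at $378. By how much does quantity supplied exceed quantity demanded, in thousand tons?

828

Setting quantity demanded equal to quantity supplied, 1368 - 3p = 3p - 72, gives p* = 240 and q* = 648.
Because the floor (378) lies above the market-clearing price, it is binding.
At p = 378: qd = 1368 - 3·378 = 234 and qs = 3·378 - 72 = 1062.
Surplus = qs - qd = 1062 - 234 = 828.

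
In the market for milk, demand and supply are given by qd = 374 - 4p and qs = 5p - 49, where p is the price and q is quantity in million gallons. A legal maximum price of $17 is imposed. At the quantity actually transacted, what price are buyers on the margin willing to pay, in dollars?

84.5

Without the control the market clears where 374 - 4p = 5p - 49, i.e. p* = 47 and q* = 186.
Since 17 < 47, the ceiling is binding.
At p = 17: qd = 374 - 4·17 = 306 and qs = 5·17 - 49 = 36.
Only 36 units reach the market. On the demand curve, the marginal buyer's willingness to pay at q = 36 is (374 - 36)/4 = 84.5.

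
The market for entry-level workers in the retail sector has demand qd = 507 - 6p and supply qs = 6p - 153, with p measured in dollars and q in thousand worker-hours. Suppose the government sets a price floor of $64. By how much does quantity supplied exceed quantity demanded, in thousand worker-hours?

In a free market, 507 - 6p = 6p - 153 gives the equilibrium p* = 55, q* = 177.
Since 64 > 55, the floor is binding.
At p = 64: qd = 507 - 6·64 = 123 and qs = 6·64 - 153 = 231.
Surplus = qs - qd = 231 - 123 = 108.

108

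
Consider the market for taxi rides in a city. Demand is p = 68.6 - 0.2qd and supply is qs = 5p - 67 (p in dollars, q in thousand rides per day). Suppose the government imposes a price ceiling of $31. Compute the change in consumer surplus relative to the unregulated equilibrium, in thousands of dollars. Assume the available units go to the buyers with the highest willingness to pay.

630

Rearranging demand gives qd = 343 - 5p. Setting quantity demanded equal to quantity supplied, 343 - 5p = 5p - 67, gives p* = 41 and q* = 138.
The ceiling of 31 is below the equilibrium price 41, so it binds.
At p = 31: qd = 343 - 5·31 = 188 and qs = 5·31 - 67 = 88.
Consumer surplus without the control is ½ · (68.6 - 41) · 138 = 1904.4.
With the ceiling, 88 units are sold at 31 (assume they go to the highest-value buyers). The demand price at q = 88 is 51, so CS = ½ · [(68.6 - 31) + (51 - 31)] · 88 = 2534.4.
Change in consumer surplus = 2534.4 - 1904.4 = 630.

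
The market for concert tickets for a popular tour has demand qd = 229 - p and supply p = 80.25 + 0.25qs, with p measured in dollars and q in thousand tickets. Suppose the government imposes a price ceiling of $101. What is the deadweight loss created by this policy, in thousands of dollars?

Rearranging supply gives qs = 4p - 321. In a free market, 229 - p = 4p - 321 gives the equilibrium p* = 110, q* = 119.
Because the ceiling (101) lies below the market-clearing price, it is binding.
At p = 101: qd = 229 - 101 = 128 and qs = 4·101 - 321 = 83.
Quantity traded falls to 83. At q = 83 the demand price is 229 - 83 = 146 and the supply price is (321 + 83)/4 = 101.
Deadweight loss = ½ · (146 - 101) · (119 - 83) = ½ · 45 · 36 = 810.

810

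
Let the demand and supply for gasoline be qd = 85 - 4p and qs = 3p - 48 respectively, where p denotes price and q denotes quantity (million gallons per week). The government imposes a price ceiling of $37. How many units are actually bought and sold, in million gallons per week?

Equilibrium: 85 - 4p = 3p - 48, so 133 = 7p and p* = 19, q* = 9.
The ceiling of 37 is above the equilibrium price 19, so it is not binding; the market clears at p* = 19, q* = 9.

9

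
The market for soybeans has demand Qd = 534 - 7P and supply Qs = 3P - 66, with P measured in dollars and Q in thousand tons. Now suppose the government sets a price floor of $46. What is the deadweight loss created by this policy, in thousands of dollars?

Equilibrium: 534 - 7P = 3P - 66, so 600 = 10P and P* = 60, Q* = 114.
The floor of 46 is below the equilibrium price 60, so it is not binding; the market clears at P* = 60, Q* = 114.
Since the control does not bind, no trades are prevented and deadweight loss is zero.

0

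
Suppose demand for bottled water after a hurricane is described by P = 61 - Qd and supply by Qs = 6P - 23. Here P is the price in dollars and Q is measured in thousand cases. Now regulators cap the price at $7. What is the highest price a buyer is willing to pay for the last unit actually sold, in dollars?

42

Rearranging demand gives Qd = 61 - P. Setting quantity demanded equal to quantity supplied, 61 - P = 6P - 23, gives P* = 12 and Q* = 49.
Since 7 < 12, the ceiling is binding.
At P = 7: Qd = 61 - 7 = 54 and Qs = 6·7 - 23 = 19.
Only 19 units reach the market. On the demand curve, the marginal buyer's willingness to pay at Q = 19 is (61 - 19) = 42.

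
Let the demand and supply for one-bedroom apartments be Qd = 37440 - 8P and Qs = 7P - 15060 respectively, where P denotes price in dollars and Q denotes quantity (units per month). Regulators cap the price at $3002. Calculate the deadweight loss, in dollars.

Setting quantity demanded equal to quantity supplied, 37440 - 8P = 7P - 15060, gives P* = 3500 and Q* = 9440.
The ceiling of 3002 is below the equilibrium price 3500, so it binds.
At P = 3002: Qd = 37440 - 8·3002 = 13424 and Qs = 7·3002 - 15060 = 5954.
Quantity traded falls to 5954. At Q = 5954 the demand price is (37440 - 5954)/8 = 3935.75 and the supply price is (15060 + 5954)/7 = 3002.
Deadweight loss = ½ · (3935.75 - 3002) · (9440 - 5954) = ½ · 933.75 · 3486 = 1627526.25.

1627526.25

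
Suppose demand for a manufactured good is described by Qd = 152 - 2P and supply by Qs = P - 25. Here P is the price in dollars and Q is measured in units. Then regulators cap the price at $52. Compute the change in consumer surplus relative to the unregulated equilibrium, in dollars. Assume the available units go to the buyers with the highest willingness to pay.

176.75

Setting quantity demanded equal to quantity supplied, 152 - 2P = P - 25, gives P* = 59 and Q* = 34.
Since 52 < 59, the ceiling is binding.
At P = 52: Qd = 152 - 2·52 = 48 and Qs = 52 - 25 = 27.
Consumer surplus without the control is ½ · (76 - 59) · 34 = 289.
With the ceiling, 27 units are sold at 52 (assume they go to the highest-value buyers). The demand price at Q = 27 is 62.5, so CS = ½ · [(76 - 52) + (62.5 - 52)] · 27 = 465.75.
Change in consumer surplus = 465.75 - 289 = 176.75.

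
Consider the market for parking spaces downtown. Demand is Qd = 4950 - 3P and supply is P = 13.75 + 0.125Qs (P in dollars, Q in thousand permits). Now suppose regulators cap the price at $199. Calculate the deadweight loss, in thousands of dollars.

999108

Rearranging supply gives Qs = 8P - 110. Setting quantity demanded equal to quantity supplied, 4950 - 3P = 8P - 110, gives P* = 460 and Q* = 3570.
Because the ceiling (199) lies below the market-clearing price, it is binding.
At P = 199: Qd = 4950 - 3·199 = 4353 and Qs = 8·199 - 110 = 1482.
Quantity traded falls to 1482. At Q = 1482 the demand price is (4950 - 1482)/3 = 1156 and the supply price is (110 + 1482)/8 = 199.
Deadweight loss = ½ · (1156 - 199) · (3570 - 1482) = ½ · 957 · 2088 = 999108.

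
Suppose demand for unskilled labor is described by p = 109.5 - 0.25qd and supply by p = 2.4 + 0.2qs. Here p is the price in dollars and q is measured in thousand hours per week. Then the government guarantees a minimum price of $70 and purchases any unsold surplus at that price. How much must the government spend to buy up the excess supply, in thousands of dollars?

12600

Rearranging demand gives qd = 438 - 4p; rearranging supply gives qs = 5p - 12. Setting quantity demanded equal to quantity supplied, 438 - 4p = 5p - 12, gives p* = 50 and q* = 238.
The floor of 70 is above the equilibrium price 50, so it binds.
At p = 70: qd = 438 - 4·70 = 158 and qs = 5·70 - 12 = 338.
Surplus = qs - qd = 180.
Government expenditure = surplus × support price = 180 × 70 = 12600.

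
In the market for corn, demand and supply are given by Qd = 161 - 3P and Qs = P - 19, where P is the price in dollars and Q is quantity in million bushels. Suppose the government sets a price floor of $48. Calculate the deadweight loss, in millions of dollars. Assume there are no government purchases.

54

Equilibrium: 161 - 3P = P - 19, so 180 = 4P and P* = 45, Q* = 26.
The floor of 48 is above the equilibrium price 45, so it binds.
At P = 48: Qd = 161 - 3·48 = 17 and Qs = 48 - 19 = 29.
Quantity traded falls to 17. At Q = 17 the demand price is (161 - 17)/3 = 48 and the supply price is 19 + 17 = 36.
Deadweight loss = ½ · (48 - 36) · (26 - 17) = ½ · 12 · 9 = 54.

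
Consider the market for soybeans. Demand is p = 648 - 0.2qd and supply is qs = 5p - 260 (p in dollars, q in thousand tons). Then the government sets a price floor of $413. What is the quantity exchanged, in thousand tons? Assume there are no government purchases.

Rearranging demand gives qd = 3240 - 5p. In a free market, 3240 - 5p = 5p - 260 gives the equilibrium p* = 350, q* = 1490.
The floor of 413 is above the equilibrium price 350, so it binds.
At p = 413: qd = 3240 - 5·413 = 1175 and qs = 5·413 - 260 = 1805.
The quantity actually transacted is the short side, demand: 1175.

1175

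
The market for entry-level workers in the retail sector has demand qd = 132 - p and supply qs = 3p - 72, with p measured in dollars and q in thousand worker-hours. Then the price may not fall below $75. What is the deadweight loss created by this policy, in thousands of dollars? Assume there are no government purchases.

Setting quantity demanded equal to quantity supplied, 132 - p = 3p - 72, gives p* = 51 and q* = 81.
Since 75 > 51, the floor is binding.
At p = 75: qd = 132 - 75 = 57 and qs = 3·75 - 72 = 153.
Quantity traded falls to 57. At q = 57 the demand price is 132 - 57 = 75 and the supply price is (72 + 57)/3 = 43.
Deadweight loss = ½ · (75 - 43) · (81 - 57) = ½ · 32 · 24 = 384.

384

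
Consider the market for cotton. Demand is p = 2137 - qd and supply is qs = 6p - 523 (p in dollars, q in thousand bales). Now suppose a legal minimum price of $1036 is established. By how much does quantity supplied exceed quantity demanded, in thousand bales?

Rearranging demand gives qd = 2137 - p. In a free market, 2137 - p = 6p - 523 gives the equilibrium p* = 380, q* = 1757.
Because the floor (1036) lies above the market-clearing price, it is binding.
At p = 1036: qd = 2137 - 1036 = 1101 and qs = 6·1036 - 523 = 5693.
Surplus = qs - qd = 5693 - 1101 = 4592.

4592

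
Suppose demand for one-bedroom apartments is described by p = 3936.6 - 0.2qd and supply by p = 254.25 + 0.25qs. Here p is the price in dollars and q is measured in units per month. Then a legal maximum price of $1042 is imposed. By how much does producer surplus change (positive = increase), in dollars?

Rearranging demand gives qd = 19683 - 5p; rearranging supply gives qs = 4p - 1017. In a free market, 19683 - 5p = 4p - 1017 gives the equilibrium p* = 2300, q* = 8183.
The ceiling of 1042 is below the equilibrium price 2300, so it binds.
At p = 1042: qd = 19683 - 5·1042 = 14473 and qs = 4·1042 - 1017 = 3151.
Producer surplus without the control is ½ · (2300 - 254.25) · 8183 = 8370186.125.
With the ceiling, producers sell 3151 units at 1042, so PS = ½ · (1042 - 254.25) · 3151 = 1241100.125.
Change in producer surplus = 1241100.125 - 8370186.125 = -7129086.

-7129086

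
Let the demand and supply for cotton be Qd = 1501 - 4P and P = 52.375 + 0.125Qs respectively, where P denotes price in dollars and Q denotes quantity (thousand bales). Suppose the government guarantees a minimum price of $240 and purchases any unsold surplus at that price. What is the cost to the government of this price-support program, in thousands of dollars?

Rearranging supply gives Qs = 8P - 419. Equilibrium: 1501 - 4P = 8P - 419, so 1920 = 12P and P* = 160, Q* = 861.
The floor of 240 is above the equilibrium price 160, so it binds.
At P = 240: Qd = 1501 - 4·240 = 541 and Qs = 8·240 - 419 = 1501.
Surplus = Qs - Qd = 960.
Government expenditure = surplus × support price = 960 × 240 = 230400.

230400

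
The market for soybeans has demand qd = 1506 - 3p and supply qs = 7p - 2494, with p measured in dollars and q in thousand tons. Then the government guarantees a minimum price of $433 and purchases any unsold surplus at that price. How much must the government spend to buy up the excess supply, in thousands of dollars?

142890

Without the control the market clears where 1506 - 3p = 7p - 2494, i.e. p* = 400 and q* = 306.
The floor of 433 is above the equilibrium price 400, so it binds.
At p = 433: qd = 1506 - 3·433 = 207 and qs = 7·433 - 2494 = 537.
Surplus = qs - qd = 330.
Government expenditure = surplus × support price = 330 × 433 = 142890.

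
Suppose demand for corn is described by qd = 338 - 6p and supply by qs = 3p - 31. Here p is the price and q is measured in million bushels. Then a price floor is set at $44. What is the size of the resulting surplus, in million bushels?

Setting quantity demanded equal to quantity supplied, 338 - 6p = 3p - 31, gives p* = 41 and q* = 92.
Since 44 > 41, the floor is binding.
At p = 44: qd = 338 - 6·44 = 74 and qs = 3·44 - 31 = 101.
Surplus = qs - qd = 101 - 74 = 27.

27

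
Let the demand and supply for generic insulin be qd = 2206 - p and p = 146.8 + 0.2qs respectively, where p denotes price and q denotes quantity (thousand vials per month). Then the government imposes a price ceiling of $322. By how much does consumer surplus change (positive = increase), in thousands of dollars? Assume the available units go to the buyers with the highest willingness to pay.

Rearranging supply gives qs = 5p - 734. In a free market, 2206 - p = 5p - 734 gives the equilibrium p* = 490, q* = 1716.
Since 322 < 490, the ceiling is binding.
At p = 322: qd = 2206 - 322 = 1884 and qs = 5·322 - 734 = 876.
Consumer surplus without the control is ½ · (2206 - 490) · 1716 = 1472328.
With the ceiling, 876 units are sold at 322 (assume they go to the highest-value buyers). The demand price at q = 876 is 1330, so CS = ½ · [(2206 - 322) + (1330 - 322)] · 876 = 1266696.
Change in consumer surplus = 1266696 - 1472328 = -205632.

-205632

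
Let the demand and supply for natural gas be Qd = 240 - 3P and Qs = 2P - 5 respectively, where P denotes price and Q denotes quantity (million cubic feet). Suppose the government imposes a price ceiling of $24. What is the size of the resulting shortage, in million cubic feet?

Setting quantity demanded equal to quantity supplied, 240 - 3P = 2P - 5, gives P* = 49 and Q* = 93.
The ceiling of 24 is below the equilibrium price 49, so it binds.
At P = 24: Qd = 240 - 3·24 = 168 and Qs = 2·24 - 5 = 43.
Shortage = Qd - Qs = 168 - 43 = 125.

125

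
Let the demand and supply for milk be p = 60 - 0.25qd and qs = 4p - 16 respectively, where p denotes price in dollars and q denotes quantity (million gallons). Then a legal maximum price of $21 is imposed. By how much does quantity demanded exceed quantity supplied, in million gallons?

88

Rearranging demand gives qd = 240 - 4p. In a free market, 240 - 4p = 4p - 16 gives the equilibrium p* = 32, q* = 112.
Since 21 < 32, the ceiling is binding.
At p = 21: qd = 240 - 4·21 = 156 and qs = 4·21 - 16 = 68.
Shortage = qd - qs = 156 - 68 = 88.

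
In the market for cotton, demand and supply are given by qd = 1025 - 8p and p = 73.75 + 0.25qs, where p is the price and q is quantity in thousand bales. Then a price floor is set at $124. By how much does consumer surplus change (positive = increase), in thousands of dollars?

-1246

Rearranging supply gives qs = 4p - 295. Equilibrium: 1025 - 8p = 4p - 295, so 1320 = 12p and p* = 110, q* = 145.
Since 124 > 110, the floor is binding.
At p = 124: qd = 1025 - 8·124 = 33 and qs = 4·124 - 295 = 201.
Consumer surplus without the control is ½ · (128.125 - 110) · 145 = 1314.0625.
With the floor, consumers buy 33 units at 124, so CS = ½ · (128.125 - 124) · 33 = 68.0625.
Change in consumer surplus = 68.0625 - 1314.0625 = -1246.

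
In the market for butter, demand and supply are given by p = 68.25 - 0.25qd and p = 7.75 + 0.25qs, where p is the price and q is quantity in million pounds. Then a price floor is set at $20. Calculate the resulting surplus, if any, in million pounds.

0

Rearranging demand gives qd = 273 - 4p; rearranging supply gives qs = 4p - 31. Setting quantity demanded equal to quantity supplied, 273 - 4p = 4p - 31, gives p* = 38 and q* = 121.
Since 20 is below p* = 38, the floor does not bind and the free-market outcome prevails.
Since the control does not bind, there is no surplus.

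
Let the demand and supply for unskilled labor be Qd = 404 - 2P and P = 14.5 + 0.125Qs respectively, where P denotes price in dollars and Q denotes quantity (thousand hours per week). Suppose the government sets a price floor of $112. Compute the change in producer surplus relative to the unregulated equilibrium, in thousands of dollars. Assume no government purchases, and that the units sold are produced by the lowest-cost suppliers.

Rearranging supply gives Qs = 8P - 116. In a free market, 404 - 2P = 8P - 116 gives the equilibrium P* = 52, Q* = 300.
Because the floor (112) lies above the market-clearing price, it is binding.
At P = 112: Qd = 404 - 2·112 = 180 and Qs = 8·112 - 116 = 780.
Producer surplus without the control is ½ · (52 - 14.5) · 300 = 5625.
With the floor, 180 units are sold at 112. The supply price at Q = 180 is 37, so PS = ½ · [(112 - 14.5) + (112 - 37)] · 180 = 15525.
Change in producer surplus = 15525 - 5625 = 9900.

9900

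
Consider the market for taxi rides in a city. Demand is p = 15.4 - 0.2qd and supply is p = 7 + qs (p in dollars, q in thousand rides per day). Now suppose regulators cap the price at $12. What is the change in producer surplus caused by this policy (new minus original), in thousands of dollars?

-12

Rearranging demand gives qd = 77 - 5p; rearranging supply gives qs = p - 7. Without the control the market clears where 77 - 5p = p - 7, i.e. p* = 14 and q* = 7.
The ceiling of 12 is below the equilibrium price 14, so it binds.
At p = 12: qd = 77 - 5·12 = 17 and qs = 12 - 7 = 5.
Producer surplus without the control is ½ · (14 - 7) · 7 = 24.5.
With the ceiling, producers sell 5 units at 12, so PS = ½ · (12 - 7) · 5 = 12.5.
Change in producer surplus = 12.5 - 24.5 = -12.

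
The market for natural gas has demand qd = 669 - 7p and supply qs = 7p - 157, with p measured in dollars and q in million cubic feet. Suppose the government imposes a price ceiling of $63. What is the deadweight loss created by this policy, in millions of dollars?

Setting quantity demanded equal to quantity supplied, 669 - 7p = 7p - 157, gives p* = 59 and q* = 256.
The ceiling of 63 is above the equilibrium price 59, so it is not binding; the market clears at p* = 59, q* = 256.
Since the control does not bind, no trades are prevented and deadweight loss is zero.

0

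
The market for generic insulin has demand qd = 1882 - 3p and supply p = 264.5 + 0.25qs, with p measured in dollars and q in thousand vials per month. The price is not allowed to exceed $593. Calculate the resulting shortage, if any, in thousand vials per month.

0

Rearranging supply gives qs = 4p - 1058. Without the control the market clears where 1882 - 3p = 4p - 1058, i.e. p* = 420 and q* = 622.
The ceiling of 593 is above the equilibrium price 420, so it is not binding; the market clears at p* = 420, q* = 622.
Since the control does not bind, there is no shortage.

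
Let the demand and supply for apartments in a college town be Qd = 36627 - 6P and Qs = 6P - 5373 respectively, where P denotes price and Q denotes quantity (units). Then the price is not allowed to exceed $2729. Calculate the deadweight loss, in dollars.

Setting quantity demanded equal to quantity supplied, 36627 - 6P = 6P - 5373, gives P* = 3500 and Q* = 15627.
Since 2729 < 3500, the ceiling is binding.
At P = 2729: Qd = 36627 - 6·2729 = 20253 and Qs = 6·2729 - 5373 = 11001.
Quantity traded falls to 11001. At Q = 11001 the demand price is (36627 - 11001)/6 = 4271 and the supply price is (5373 + 11001)/6 = 2729.
Deadweight loss = ½ · (4271 - 2729) · (15627 - 11001) = ½ · 1542 · 4626 = 3566646.

3566646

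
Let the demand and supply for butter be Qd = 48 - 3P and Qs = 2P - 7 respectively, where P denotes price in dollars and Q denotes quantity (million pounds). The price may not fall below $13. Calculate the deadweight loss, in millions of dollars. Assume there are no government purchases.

Without the control the market clears where 48 - 3P = 2P - 7, i.e. P* = 11 and Q* = 15.
Because the floor (13) lies above the market-clearing price, it is binding.
At P = 13: Qd = 48 - 3·13 = 9 and Qs = 2·13 - 7 = 19.
Quantity traded falls to 9. At Q = 9 the demand price is (48 - 9)/3 = 13 and the supply price is (7 + 9)/2 = 8.
Deadweight loss = ½ · (13 - 8) · (15 - 9) = ½ · 5 · 6 = 15.

15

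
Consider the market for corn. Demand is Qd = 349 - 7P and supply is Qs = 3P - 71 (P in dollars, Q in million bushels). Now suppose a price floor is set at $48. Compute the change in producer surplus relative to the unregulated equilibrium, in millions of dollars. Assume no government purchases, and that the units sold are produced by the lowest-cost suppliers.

-216

In a free market, 349 - 7P = 3P - 71 gives the equilibrium P* = 42, Q* = 55.
The floor of 48 is above the equilibrium price 42, so it binds.
At P = 48: Qd = 349 - 7·48 = 13 and Qs = 3·48 - 71 = 73.
Producer surplus without the control is ½ · (42 - 71/3) · 55 = 3025/6.
With the floor, 13 units are sold at 48. The supply price at Q = 13 is 28, so PS = ½ · [(48 - 71/3) + (48 - 28)] · 13 = 1729/6.
Change in producer surplus = 1729/6 - 3025/6 = -216.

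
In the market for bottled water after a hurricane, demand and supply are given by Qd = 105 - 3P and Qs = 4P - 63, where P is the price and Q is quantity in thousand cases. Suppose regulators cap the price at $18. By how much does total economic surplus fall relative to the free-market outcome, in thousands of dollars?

Equilibrium: 105 - 3P = 4P - 63, so 168 = 7P and P* = 24, Q* = 33.
The ceiling of 18 is below the equilibrium price 24, so it binds.
At P = 18: Qd = 105 - 3·18 = 51 and Qs = 4·18 - 63 = 9.
Quantity traded falls to 9. At Q = 9 the demand price is (105 - 9)/3 = 32 and the supply price is (63 + 9)/4 = 18.
Deadweight loss = ½ · (32 - 18) · (33 - 9) = ½ · 14 · 24 = 168.

168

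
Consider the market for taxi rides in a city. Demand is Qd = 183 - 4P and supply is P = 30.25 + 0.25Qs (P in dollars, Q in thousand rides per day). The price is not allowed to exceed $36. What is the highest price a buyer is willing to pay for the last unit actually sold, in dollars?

Rearranging supply gives Qs = 4P - 121. Setting quantity demanded equal to quantity supplied, 183 - 4P = 4P - 121, gives P* = 38 and Q* = 31.
The ceiling of 36 is below the equilibrium price 38, so it binds.
At P = 36: Qd = 183 - 4·36 = 39 and Qs = 4·36 - 121 = 23.
Only 23 units reach the market. On the demand curve, the marginal buyer's willingness to pay at Q = 23 is (183 - 23)/4 = 40.

40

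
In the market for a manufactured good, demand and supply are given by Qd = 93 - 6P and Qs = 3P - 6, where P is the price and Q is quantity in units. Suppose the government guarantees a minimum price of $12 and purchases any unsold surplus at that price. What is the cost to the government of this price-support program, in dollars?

108

In a free market, 93 - 6P = 3P - 6 gives the equilibrium P* = 11, Q* = 27.
The floor of 12 is above the equilibrium price 11, so it binds.
At P = 12: Qd = 93 - 6·12 = 21 and Qs = 3·12 - 6 = 30.
Surplus = Qs - Qd = 9.
Government expenditure = surplus × support price = 9 × 12 = 108.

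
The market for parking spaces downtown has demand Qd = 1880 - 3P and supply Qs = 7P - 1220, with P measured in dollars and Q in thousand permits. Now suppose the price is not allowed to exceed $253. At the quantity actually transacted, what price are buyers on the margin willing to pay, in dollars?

Equilibrium: 1880 - 3P = 7P - 1220, so 3100 = 10P and P* = 310, Q* = 950.
The ceiling of 253 is below the equilibrium price 310, so it binds.
At P = 253: Qd = 1880 - 3·253 = 1121 and Qs = 7·253 - 1220 = 551.
Only 551 units reach the market. On the demand curve, the marginal buyer's willingness to pay at Q = 551 is (1880 - 551)/3 = 443.

443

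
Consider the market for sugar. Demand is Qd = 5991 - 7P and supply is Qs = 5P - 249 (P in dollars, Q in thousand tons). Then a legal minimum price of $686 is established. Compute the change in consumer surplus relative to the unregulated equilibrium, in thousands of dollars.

-293820

Equilibrium: 5991 - 7P = 5P - 249, so 6240 = 12P and P* = 520, Q* = 2351.
Since 686 > 520, the floor is binding.
At P = 686: Qd = 5991 - 7·686 = 1189 and Qs = 5·686 - 249 = 3181.
Consumer surplus without the control is ½ · (5991/7 - 520) · 2351 = 5527201/14.
With the floor, consumers buy 1189 units at 686, so CS = ½ · (5991/7 - 686) · 1189 = 1413721/14.
Change in consumer surplus = 1413721/14 - 5527201/14 = -293820.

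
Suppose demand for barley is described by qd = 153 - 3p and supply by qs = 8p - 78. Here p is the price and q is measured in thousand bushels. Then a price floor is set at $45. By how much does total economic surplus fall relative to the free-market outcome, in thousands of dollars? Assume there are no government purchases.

Equilibrium: 153 - 3p = 8p - 78, so 231 = 11p and p* = 21, q* = 90.
The floor of 45 is above the equilibrium price 21, so it binds.
At p = 45: qd = 153 - 3·45 = 18 and qs = 8·45 - 78 = 282.
Quantity traded falls to 18. At q = 18 the demand price is (153 - 18)/3 = 45 and the supply price is (78 + 18)/8 = 12.
Deadweight loss = ½ · (45 - 12) · (90 - 18) = ½ · 33 · 72 = 1188.

1188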